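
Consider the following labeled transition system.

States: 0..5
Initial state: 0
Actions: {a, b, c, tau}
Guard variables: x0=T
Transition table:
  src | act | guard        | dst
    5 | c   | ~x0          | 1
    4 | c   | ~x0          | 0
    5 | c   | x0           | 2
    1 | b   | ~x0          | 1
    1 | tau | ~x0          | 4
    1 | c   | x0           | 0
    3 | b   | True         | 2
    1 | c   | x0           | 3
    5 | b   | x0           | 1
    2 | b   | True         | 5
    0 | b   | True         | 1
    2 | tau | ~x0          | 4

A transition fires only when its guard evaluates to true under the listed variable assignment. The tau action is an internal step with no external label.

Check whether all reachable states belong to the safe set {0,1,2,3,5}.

Answer: INVARIANT HOLDS

Trace:
Allowed set {0,1,2,3,5}
Reachable = {0,1,2,3,5}
  0: ✓
  1: ✓
  2: ✓
  3: ✓
  5: ✓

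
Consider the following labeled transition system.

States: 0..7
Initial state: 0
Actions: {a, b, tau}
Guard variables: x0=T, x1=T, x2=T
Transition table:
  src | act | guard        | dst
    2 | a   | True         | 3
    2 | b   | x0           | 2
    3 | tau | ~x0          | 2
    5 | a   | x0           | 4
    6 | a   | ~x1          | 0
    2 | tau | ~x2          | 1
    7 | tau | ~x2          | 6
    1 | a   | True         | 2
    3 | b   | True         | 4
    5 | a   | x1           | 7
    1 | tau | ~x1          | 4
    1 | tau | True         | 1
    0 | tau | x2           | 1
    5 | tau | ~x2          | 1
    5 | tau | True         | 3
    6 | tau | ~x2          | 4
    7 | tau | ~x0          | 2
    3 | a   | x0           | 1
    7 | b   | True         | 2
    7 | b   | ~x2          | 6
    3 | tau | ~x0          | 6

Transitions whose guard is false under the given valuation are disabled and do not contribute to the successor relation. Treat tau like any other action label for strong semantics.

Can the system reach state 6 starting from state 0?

Answer: UNREACHABLE

Trace:
Guard filter leaves 11 enabled edge(s).
depth 0: {0}
depth 1: {1}  cumulative {0,1}
depth 2: {2}  cumulative {0,1,2}
depth 3: {3}  cumulative {0,1,2,3}
depth 4: {4}  cumulative {0,1,2,3,4}
R = {0,1,2,3,4}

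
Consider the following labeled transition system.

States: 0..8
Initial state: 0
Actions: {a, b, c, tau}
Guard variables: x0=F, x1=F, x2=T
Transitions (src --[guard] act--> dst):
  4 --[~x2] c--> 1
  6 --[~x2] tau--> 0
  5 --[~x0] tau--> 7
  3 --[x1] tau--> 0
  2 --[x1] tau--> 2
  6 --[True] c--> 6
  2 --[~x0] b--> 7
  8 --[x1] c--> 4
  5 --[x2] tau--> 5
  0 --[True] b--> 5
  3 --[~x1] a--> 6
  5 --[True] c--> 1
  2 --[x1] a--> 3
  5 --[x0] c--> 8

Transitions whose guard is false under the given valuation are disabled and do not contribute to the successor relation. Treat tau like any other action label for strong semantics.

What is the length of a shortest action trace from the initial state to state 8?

Layered search for 8:
  L0 = {0}
  L1 = {5}
  L2 = {1,7}
8 never appears.

Answer: UNREACHABLE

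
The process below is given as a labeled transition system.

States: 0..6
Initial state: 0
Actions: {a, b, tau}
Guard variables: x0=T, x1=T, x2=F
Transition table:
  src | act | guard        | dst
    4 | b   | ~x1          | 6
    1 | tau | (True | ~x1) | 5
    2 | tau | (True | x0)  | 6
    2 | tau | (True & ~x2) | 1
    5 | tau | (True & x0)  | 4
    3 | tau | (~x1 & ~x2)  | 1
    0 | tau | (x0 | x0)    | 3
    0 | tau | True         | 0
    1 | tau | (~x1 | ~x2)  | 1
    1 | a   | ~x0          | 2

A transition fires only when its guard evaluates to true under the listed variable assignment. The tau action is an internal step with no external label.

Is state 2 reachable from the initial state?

After dropping false guards: 7 live edges.
Layer 0: {0}
Layer 1: {3}  total {0,3}
Reach set: {0,3}

Answer: UNREACHABLE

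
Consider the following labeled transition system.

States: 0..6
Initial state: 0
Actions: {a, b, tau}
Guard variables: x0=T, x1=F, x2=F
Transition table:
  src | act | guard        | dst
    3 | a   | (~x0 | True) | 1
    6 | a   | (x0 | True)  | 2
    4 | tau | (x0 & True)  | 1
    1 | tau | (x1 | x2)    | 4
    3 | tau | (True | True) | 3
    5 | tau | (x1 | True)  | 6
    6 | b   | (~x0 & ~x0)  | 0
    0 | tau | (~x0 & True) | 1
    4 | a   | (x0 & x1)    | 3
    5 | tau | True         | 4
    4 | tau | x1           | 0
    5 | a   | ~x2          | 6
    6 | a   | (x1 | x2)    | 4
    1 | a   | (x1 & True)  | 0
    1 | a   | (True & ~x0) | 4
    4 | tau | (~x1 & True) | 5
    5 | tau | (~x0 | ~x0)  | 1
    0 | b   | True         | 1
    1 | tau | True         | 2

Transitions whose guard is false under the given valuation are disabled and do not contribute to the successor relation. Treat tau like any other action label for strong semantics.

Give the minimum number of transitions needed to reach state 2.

BFS to 2:
  depth 0: {0}
  depth 1: {1}
  depth 2: {2}
2 enters at depth 2; path b·tau

Answer: 2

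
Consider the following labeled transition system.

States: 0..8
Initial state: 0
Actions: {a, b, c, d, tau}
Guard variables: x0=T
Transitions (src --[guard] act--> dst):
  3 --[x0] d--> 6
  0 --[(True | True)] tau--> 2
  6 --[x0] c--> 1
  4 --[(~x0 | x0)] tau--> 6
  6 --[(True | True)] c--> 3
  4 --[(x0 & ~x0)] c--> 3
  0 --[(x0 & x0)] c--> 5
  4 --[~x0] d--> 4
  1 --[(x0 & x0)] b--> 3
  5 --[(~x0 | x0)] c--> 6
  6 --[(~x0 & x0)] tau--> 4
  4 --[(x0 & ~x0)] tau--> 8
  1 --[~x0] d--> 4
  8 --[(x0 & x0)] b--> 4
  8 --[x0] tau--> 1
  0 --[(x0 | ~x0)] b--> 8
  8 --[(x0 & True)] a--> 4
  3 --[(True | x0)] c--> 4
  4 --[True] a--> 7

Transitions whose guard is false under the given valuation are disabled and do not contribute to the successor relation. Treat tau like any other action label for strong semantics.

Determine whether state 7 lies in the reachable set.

Answer: REACHABLE

Working:
14 transition(s) survive guard evaluation.
depth 0: {0}
depth 1: {2,5,8}  cumulative {0,2,5,8}
depth 2: {1,4,6}  cumulative {0,1,2,4,5,6,8}
depth 3: {3,7}  cumulative {0,1,2,3,4,5,6,7,8}
Reachable = {0,1,2,3,4,5,6,7,8}
Path to 7: b·b·a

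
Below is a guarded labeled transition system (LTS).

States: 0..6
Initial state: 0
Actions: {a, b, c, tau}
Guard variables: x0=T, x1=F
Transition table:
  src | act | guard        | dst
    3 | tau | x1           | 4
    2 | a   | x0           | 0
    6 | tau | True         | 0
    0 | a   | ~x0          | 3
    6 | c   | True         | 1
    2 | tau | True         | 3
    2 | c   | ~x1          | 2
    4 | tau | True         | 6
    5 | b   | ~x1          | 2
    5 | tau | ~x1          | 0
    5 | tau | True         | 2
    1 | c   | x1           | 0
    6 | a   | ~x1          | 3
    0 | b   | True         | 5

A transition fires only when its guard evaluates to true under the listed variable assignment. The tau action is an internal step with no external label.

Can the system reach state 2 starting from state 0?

After dropping false guards: 11 live edges.
Layer 0: {0}
Layer 1: {5}  cumulative {0,5}
Layer 2: {2}  cumulative {0,2,5}
Layer 3: {3}  cumulative {0,2,3,5}
Reachable = {0,2,3,5}
witness 2: b·b

Answer: REACHABLE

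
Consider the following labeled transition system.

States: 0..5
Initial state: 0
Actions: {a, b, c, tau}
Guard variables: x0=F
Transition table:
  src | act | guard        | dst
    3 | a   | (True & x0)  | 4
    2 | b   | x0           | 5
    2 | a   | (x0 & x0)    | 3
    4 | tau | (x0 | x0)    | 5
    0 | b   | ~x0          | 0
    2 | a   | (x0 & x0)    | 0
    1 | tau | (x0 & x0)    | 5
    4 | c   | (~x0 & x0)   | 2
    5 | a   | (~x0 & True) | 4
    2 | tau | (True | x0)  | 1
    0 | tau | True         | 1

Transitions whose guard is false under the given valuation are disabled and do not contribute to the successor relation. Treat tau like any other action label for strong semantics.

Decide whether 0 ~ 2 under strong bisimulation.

Compute ~ classes (split until stable):
  round 0: {{0,1,2,3,4,5}}
  round 1: {{0},{1,3,4},{2},{5}}
Fixed point at round 2; 4 class(es).
0∈{0}, 2∈{2}

Answer: NOT BISIMILAR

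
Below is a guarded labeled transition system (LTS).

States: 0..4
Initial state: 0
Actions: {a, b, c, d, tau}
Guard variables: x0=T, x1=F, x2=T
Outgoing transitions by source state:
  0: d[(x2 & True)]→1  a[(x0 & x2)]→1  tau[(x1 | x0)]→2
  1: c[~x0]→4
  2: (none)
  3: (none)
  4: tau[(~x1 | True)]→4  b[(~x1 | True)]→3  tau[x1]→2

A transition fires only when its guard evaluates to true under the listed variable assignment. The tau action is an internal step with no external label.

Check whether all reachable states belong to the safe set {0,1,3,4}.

Allowed set {0,1,3,4}
R = {0,1,2}
  0: ok
  1: ok
  2: ✗ unsafe
witness against invariant: tau → 2

Answer: INVARIANT VIOLATED at state 2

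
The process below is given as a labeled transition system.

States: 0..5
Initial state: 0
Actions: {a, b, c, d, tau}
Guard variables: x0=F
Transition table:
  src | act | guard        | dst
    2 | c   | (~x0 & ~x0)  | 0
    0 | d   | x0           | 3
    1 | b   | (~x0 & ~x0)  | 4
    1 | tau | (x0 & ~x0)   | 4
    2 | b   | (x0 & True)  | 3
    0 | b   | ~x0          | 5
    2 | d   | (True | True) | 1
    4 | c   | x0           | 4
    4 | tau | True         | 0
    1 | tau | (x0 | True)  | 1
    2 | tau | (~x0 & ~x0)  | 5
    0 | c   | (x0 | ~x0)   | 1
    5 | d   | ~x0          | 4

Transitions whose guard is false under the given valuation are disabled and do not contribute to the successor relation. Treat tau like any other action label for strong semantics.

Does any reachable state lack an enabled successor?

Reachable = {0,1,4,5}
  0: b→5  c→1  [2 exit(s)]
  1: b→4  tau→1  [2 exit(s)]
  4: tau→0  [1 exit(s)]
  5: d→4  [1 exit(s)]

Answer: DEADLOCK-FREE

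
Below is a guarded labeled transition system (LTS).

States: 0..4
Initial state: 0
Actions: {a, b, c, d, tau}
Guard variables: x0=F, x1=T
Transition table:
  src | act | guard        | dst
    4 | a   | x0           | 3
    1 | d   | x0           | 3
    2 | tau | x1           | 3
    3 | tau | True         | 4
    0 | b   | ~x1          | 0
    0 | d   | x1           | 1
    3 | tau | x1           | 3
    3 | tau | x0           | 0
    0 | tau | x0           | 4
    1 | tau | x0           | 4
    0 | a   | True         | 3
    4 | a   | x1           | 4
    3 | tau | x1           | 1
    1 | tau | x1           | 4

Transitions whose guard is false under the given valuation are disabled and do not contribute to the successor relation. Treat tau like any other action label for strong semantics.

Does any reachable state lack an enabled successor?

Reach set: {0,1,3,4}
  0: a→3  d→1  [2 exit(s)]
  1: tau→4  [1 exit(s)]
  3: tau→1  tau→3  tau→4  [3 exit(s)]
  4: a→4  [1 exit(s)]

Answer: DEADLOCK-FREE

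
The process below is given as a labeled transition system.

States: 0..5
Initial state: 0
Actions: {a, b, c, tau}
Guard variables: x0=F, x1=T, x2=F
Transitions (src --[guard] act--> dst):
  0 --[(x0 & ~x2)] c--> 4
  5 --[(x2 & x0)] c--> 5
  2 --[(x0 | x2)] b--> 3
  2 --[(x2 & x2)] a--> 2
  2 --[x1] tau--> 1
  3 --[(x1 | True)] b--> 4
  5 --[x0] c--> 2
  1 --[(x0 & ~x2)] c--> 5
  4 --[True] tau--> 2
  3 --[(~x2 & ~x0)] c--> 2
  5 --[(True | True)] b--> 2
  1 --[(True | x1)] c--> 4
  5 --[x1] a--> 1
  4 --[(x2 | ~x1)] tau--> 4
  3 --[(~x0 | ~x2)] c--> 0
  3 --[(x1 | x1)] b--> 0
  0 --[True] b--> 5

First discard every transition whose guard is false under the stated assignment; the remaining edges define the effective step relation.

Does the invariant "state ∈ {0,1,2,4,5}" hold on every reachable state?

Safe = {0,1,2,4,5}
Reach set: {0,1,2,4,5}
  0: ✓
  1: ✓
  2: ✓
  4: ✓
  5: ✓

Answer: INVARIANT HOLDS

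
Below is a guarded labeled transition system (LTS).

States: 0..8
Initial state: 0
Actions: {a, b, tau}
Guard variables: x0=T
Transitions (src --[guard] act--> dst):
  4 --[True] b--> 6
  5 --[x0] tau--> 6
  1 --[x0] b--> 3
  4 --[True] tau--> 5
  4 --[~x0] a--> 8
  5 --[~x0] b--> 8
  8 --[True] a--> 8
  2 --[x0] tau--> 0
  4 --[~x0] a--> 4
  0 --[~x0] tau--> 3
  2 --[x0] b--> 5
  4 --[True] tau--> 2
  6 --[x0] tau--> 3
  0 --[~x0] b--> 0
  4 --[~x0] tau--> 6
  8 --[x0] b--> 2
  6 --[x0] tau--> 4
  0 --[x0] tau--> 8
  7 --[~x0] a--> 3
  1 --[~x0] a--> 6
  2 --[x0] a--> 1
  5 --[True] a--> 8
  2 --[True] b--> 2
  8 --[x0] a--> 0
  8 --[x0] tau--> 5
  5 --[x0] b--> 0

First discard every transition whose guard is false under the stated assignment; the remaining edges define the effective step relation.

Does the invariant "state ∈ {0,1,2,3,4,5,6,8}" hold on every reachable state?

Allowed set {0,1,2,3,4,5,6,8}
Reachable = {0,1,2,3,4,5,6,8}
  0: ✓
  1: ✓
  2: ✓
  3: ✓
  4: ✓
  5: ✓
  6: ✓
  8: ✓

Answer: INVARIANT HOLDS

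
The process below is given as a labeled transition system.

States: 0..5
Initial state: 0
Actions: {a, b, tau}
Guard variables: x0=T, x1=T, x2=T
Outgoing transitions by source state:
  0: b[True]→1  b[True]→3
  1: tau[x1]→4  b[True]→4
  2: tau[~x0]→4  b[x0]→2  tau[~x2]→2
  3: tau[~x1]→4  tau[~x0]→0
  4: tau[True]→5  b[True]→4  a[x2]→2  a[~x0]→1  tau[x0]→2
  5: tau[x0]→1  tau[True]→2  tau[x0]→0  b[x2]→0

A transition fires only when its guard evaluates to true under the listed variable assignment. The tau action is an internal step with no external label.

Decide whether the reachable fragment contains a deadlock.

Answer: DEADLOCK at state 3

Working:
Reach set: {0,1,2,3,4,5}
  0: b→1  b→3  [2 out]
  1: b→4  tau→4  [2 out]
  2: b→2  [1 out]
  3: ∅  [STUCK]
  4: a→2  b→4  tau→2  tau→5  [4 out]
  5: b→0  tau→0  tau→1  tau→2  [4 out]
witness 3: b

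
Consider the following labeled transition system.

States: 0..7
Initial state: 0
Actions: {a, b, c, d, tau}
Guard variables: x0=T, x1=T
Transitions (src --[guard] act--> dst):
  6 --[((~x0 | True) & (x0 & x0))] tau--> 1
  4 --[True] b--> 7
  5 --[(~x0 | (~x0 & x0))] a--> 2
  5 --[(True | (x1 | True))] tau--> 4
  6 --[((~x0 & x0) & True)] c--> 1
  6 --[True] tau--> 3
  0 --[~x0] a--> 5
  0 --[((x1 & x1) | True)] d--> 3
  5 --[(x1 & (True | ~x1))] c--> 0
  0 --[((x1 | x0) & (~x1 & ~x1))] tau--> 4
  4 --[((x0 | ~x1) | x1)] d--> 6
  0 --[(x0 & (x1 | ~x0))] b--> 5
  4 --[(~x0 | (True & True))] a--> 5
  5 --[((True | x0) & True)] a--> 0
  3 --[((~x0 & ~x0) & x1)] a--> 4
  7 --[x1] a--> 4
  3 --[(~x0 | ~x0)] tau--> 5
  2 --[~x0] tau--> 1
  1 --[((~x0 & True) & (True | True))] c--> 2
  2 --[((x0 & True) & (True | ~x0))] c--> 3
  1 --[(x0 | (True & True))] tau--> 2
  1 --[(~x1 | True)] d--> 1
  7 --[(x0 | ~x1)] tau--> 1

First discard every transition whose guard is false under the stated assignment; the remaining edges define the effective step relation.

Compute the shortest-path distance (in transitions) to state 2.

Answer: 5

Working:
Layered search for 2:
  Layer 0: {0}
  Layer 1: {3,5}
  Layer 2: {4}
  Layer 3: {6,7}
  Layer 4: {1}
  Layer 5: {2}
depth(2)=5, e.g. b·tau·b·tau·tau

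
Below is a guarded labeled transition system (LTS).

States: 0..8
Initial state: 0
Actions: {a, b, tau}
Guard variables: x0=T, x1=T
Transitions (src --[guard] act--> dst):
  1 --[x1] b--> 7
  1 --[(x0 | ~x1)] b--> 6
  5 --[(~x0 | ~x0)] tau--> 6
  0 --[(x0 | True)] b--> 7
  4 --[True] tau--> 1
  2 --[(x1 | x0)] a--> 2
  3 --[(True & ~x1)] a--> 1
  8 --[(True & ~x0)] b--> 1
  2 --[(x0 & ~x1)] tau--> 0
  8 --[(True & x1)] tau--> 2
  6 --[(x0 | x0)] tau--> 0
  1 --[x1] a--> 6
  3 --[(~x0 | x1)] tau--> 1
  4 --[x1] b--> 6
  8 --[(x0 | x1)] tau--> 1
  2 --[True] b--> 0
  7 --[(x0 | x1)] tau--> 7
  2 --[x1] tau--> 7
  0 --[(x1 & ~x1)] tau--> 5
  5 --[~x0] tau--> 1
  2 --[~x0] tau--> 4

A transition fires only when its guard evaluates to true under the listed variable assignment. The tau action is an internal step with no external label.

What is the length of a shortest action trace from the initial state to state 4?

Answer: UNREACHABLE

Working:
BFS to 4:
  Layer 0: {0}
  Layer 1: {7}
4 never appears.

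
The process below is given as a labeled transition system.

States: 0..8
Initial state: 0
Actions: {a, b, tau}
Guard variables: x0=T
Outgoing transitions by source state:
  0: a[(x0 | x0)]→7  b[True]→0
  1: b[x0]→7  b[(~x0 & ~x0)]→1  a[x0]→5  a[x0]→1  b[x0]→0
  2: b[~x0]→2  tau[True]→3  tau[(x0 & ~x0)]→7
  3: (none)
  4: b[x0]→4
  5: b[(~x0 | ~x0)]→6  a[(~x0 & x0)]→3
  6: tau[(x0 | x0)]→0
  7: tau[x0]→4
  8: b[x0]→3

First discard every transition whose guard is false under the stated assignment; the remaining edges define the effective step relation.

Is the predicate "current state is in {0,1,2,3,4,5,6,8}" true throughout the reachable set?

Safe = {0,1,2,3,4,5,6,8}
Reach set: {0,4,7}
  0: ok
  4: ok
  7: outside
counterexample path to 7: a

Answer: INVARIANT VIOLATED at state 7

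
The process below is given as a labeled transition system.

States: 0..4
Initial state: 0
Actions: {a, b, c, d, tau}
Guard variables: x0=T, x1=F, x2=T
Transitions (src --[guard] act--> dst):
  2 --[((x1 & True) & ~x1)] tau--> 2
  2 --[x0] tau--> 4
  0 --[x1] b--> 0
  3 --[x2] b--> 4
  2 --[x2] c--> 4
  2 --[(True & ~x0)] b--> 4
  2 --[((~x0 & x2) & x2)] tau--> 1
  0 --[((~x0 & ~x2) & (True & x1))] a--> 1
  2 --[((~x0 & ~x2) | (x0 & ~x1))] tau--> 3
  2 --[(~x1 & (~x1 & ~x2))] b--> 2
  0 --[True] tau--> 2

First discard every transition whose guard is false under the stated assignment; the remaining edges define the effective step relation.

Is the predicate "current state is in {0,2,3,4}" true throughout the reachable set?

Inv-set: {0,2,3,4}
Reachable = {0,2,3,4}
  0: ✓
  2: ✓
  3: ✓
  4: ✓

Answer: INVARIANT HOLDS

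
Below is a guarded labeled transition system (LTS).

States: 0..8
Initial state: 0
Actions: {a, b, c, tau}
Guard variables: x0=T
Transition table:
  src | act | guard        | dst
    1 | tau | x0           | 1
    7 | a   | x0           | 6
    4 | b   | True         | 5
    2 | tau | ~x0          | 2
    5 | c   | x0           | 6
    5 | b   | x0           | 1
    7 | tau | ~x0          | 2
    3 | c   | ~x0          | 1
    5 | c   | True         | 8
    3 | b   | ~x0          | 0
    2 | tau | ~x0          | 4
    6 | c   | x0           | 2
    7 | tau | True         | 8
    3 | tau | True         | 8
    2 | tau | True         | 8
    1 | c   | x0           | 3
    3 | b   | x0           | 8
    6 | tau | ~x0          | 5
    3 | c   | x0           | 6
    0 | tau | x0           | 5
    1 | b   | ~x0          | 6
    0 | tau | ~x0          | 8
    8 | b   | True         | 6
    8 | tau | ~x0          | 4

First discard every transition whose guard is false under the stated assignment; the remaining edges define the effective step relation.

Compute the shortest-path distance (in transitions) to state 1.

Layered search for 1:
  L0 = {0}
  L1 = {5}
  L2 = {1,6,8}
first hit 1 at d=2 via tau·b

Answer: 2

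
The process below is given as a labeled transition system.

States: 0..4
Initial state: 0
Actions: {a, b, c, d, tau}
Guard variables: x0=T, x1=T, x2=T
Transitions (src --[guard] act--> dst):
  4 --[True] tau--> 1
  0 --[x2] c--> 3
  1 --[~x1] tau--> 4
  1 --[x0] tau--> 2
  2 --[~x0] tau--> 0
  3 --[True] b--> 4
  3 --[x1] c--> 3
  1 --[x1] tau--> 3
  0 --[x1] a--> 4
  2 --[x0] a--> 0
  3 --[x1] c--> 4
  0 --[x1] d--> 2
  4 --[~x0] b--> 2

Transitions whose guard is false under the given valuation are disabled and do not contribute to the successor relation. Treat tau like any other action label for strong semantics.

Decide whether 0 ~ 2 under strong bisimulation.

Compute ~ classes (split until stable):
  P[0] = {{0,1,2,3,4}}
  P[1] = {{0},{1,4},{2},{3}}
  P[2] = {{0},{1},{2},{3},{4}}
stable after 3 split(s): 5 block(s)
[0]={0}  [2]={2}

Answer: NOT BISIMILAR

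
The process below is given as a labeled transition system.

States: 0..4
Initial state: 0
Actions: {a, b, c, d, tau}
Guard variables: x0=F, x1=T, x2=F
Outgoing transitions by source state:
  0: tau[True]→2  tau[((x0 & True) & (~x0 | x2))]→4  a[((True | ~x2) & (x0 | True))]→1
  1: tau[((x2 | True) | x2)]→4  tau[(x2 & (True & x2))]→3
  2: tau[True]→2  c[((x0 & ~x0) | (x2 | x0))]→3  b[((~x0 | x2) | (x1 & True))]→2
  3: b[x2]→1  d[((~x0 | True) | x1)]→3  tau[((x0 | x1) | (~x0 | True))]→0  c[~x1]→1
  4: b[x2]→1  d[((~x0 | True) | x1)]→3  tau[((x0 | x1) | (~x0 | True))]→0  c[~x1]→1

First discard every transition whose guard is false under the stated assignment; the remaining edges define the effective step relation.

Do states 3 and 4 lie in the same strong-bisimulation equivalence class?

Compute ~ classes (split until stable):
  π0 = {{0,1,2,3,4}}
  π1 = {{0},{1},{2},{3,4}}
4 equivalence class(es) (converged in 2)
[3]={3,4}  [4]={3,4}

Answer: BISIMILAR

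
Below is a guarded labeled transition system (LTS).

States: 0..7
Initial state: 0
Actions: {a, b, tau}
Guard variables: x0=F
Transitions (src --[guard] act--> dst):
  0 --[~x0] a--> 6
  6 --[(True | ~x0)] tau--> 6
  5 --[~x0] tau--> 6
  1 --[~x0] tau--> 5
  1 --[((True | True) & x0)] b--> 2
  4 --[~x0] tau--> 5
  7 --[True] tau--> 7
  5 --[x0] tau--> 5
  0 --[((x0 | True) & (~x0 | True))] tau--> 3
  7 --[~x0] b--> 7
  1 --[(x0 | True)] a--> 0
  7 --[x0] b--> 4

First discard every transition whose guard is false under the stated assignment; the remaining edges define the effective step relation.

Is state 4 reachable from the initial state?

Guard filter leaves 9 enabled edge(s).
Layer 0: {0}
Layer 1: {3,6}  total {0,3,6}
R = {0,3,6}

Answer: UNREACHABLE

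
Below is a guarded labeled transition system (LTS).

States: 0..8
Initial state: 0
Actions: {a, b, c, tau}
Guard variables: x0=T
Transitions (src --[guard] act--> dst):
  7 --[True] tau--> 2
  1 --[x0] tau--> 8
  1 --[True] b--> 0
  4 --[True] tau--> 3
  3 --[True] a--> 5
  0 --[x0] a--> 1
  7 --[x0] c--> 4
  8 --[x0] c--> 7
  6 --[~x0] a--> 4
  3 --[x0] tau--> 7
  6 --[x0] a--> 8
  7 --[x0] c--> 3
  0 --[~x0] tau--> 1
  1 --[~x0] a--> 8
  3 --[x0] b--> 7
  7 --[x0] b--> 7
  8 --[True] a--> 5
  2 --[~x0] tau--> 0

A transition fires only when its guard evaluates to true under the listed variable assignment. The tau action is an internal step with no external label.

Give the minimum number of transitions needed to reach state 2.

Breadth-first toward 2:
  L0 = {0}
  L1 = {1}
  L2 = {8}
  L3 = {5,7}
  L4 = {2,3,4}
depth(2)=4, e.g. a·tau·c·tau

Answer: 4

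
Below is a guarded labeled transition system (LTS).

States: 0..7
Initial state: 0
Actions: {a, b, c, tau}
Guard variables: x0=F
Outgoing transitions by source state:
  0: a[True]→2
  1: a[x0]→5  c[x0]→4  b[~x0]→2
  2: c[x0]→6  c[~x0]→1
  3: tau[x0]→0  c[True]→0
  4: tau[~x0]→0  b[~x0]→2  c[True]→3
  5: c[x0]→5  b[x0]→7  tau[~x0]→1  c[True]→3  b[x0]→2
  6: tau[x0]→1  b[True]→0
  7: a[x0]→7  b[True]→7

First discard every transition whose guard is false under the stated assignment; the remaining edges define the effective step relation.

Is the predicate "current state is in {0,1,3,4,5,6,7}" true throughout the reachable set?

Answer: INVARIANT VIOLATED at state 2

Trace:
Inv-set: {0,1,3,4,5,6,7}
R = {0,1,2}
  0: safe
  1: safe
  2: outside
witness against invariant: a → 2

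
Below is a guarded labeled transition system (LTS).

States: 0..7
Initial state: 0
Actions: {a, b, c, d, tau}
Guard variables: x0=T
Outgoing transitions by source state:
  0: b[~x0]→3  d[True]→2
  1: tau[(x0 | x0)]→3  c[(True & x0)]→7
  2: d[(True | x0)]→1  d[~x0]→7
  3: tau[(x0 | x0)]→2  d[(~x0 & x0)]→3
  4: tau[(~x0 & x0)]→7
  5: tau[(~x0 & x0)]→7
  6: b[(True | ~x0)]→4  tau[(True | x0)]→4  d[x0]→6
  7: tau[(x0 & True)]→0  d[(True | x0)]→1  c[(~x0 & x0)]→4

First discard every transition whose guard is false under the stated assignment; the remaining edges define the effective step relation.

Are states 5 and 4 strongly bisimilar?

Answer: BISIMILAR

Working:
Refine partition for ~:
  π0 = {{0,1,2,3,4,5,6,7}}
  π1 = {{0,2},{1},{3},{4,5},{6},{7}}
  π2 = {{0},{1},{2},{3},{4,5},{6},{7}}
Fixed point at round 3; 7 class(es).
[5]={4,5}  [4]={4,5}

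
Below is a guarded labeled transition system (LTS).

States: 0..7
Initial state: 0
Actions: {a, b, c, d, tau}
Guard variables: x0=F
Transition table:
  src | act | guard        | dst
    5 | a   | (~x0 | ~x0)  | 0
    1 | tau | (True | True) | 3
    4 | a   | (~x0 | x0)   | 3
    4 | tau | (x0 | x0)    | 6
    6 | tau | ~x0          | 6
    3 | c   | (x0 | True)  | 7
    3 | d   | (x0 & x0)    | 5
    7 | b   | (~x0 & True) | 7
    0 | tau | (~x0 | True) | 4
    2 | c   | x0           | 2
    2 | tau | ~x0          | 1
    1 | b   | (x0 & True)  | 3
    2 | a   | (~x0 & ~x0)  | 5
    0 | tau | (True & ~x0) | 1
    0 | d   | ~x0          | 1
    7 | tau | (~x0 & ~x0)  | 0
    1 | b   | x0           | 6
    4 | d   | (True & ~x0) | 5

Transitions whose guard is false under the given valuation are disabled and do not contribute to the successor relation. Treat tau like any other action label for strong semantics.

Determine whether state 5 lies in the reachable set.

Guard filter leaves 13 enabled edge(s).
Layer 0: {0}
Layer 1: {1,4}  now seen {0,1,4}
Layer 2: {3,5}  now seen {0,1,3,4,5}
Layer 3: {7}  now seen {0,1,3,4,5,7}
R = {0,1,3,4,5,7}
Path to 5: tau·d

Answer: REACHABLE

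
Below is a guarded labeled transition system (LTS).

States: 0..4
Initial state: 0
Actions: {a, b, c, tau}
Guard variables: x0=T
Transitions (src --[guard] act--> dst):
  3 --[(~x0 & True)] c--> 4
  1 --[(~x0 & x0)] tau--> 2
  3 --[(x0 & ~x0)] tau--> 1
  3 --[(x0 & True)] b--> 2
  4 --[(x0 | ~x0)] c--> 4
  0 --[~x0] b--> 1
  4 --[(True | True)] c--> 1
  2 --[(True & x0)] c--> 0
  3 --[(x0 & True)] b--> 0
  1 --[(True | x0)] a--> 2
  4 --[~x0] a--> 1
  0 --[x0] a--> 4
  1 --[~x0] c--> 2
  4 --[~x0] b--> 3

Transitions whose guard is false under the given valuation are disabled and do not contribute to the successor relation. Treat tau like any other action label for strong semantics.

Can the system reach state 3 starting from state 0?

Answer: UNREACHABLE

Trace:
Guard filter leaves 7 enabled edge(s).
Layer 0: {0}
Layer 1: {4}  cumulative {0,4}
Layer 2: {1}  cumulative {0,1,4}
Layer 3: {2}  cumulative {0,1,2,4}
Reachable = {0,1,2,4}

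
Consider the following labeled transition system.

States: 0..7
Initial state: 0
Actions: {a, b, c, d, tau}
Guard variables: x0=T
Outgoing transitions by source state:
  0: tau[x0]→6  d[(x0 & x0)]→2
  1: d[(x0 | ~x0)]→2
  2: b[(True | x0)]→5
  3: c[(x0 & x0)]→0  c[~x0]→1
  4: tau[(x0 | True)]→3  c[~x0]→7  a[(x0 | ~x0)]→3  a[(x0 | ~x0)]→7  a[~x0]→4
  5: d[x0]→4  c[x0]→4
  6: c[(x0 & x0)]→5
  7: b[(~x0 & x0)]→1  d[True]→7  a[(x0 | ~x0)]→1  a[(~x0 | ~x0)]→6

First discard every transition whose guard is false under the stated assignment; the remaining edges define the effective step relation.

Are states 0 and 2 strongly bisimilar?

Compute ~ classes (split until stable):
  P[0] = {{0,1,2,3,4,5,6,7}}
  P[1] = {{0},{1},{2},{3,6},{4},{5},{7}}
  P[2] = {{0},{1},{2},{3},{4},{5},{6},{7}}
Fixed point at round 3; 8 class(es).
[0]={0}  [2]={2}

Answer: NOT BISIMILAR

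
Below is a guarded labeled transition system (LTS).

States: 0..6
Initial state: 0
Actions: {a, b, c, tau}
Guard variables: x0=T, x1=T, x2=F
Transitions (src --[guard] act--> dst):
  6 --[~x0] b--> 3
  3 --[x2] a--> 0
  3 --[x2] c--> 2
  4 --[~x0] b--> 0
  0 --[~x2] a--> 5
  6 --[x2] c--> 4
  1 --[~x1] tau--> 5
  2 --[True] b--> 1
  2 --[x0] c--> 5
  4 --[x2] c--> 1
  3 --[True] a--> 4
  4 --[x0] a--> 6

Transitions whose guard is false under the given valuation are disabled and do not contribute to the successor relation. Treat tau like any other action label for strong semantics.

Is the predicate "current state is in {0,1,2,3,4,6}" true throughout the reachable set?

Inv-set: {0,1,2,3,4,6}
Reachable = {0,5}
  0: ✓
  5: VIOLATES
reach 5 via a — violates

Answer: INVARIANT VIOLATED at state 5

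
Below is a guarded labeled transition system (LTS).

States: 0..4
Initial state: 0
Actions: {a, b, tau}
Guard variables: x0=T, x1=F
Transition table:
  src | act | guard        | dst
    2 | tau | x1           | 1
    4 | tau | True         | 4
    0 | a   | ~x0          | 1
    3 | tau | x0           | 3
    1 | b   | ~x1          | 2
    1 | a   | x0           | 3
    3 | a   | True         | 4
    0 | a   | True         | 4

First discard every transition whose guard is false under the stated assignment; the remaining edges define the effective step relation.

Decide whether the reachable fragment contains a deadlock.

Reach set: {0,4}
  0: a→4  [1 out]
  4: tau→4  [1 out]

Answer: DEADLOCK-FREE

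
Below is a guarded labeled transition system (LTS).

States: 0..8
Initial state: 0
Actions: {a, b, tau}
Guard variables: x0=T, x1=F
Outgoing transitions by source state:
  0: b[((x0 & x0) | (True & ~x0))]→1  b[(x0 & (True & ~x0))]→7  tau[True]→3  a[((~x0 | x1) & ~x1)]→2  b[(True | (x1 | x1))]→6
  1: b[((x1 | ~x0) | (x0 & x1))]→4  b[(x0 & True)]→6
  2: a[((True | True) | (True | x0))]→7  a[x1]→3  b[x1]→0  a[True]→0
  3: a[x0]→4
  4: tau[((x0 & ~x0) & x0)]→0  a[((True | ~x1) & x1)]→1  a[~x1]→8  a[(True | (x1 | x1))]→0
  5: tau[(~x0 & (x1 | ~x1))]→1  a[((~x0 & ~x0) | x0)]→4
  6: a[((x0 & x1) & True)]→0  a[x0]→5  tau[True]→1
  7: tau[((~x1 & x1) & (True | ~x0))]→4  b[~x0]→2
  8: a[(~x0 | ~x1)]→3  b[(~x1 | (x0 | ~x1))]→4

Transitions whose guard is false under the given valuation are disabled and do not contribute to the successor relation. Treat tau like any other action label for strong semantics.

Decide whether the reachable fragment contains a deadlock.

Answer: DEADLOCK-FREE

Trace:
R = {0,1,3,4,5,6,8}
  0: b→1  b→6  tau→3  [deg 3]
  1: b→6  [deg 1]
  3: a→4  [deg 1]
  4: a→0  a→8  [deg 2]
  5: a→4  [deg 1]
  6: a→5  tau→1  [deg 2]
  8: a→3  b→4  [deg 2]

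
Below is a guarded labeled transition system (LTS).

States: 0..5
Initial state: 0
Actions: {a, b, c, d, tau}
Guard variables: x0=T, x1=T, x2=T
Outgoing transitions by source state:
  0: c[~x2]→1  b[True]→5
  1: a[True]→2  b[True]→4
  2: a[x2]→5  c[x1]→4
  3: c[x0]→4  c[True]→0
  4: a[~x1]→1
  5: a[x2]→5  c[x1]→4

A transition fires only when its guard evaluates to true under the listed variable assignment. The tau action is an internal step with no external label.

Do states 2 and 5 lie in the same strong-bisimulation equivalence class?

Answer: BISIMILAR

Trace:
Compute ~ classes (split until stable):
  round 0: {{0,1,2,3,4,5}}
  round 1: {{0},{1},{2,5},{3},{4}}
stable after 2 split(s): 5 block(s)
[2]={2,5}  [5]={2,5}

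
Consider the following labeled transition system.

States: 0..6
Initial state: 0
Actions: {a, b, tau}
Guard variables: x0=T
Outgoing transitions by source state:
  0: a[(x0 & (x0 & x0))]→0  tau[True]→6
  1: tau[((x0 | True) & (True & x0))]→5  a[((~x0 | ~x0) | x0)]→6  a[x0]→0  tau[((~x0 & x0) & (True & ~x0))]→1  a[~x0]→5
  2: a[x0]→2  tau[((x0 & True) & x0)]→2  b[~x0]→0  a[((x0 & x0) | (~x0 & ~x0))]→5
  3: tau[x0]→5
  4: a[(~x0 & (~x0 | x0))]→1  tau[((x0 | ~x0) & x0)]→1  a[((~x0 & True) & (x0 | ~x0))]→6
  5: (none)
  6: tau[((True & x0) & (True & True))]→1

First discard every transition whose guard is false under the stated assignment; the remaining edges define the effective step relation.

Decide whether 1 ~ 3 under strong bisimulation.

Bisimulation quotient by refinement:
  P[0] = {{0,1,2,3,4,5,6}}
  P[1] = {{0,1,2},{3,4,6},{5}}
  P[2] = {{0},{1},{2},{3},{4,6},{5}}
Fixed point at round 3; 6 class(es).
class of 1: {1}; class of 3: {3}

Answer: NOT BISIMILAR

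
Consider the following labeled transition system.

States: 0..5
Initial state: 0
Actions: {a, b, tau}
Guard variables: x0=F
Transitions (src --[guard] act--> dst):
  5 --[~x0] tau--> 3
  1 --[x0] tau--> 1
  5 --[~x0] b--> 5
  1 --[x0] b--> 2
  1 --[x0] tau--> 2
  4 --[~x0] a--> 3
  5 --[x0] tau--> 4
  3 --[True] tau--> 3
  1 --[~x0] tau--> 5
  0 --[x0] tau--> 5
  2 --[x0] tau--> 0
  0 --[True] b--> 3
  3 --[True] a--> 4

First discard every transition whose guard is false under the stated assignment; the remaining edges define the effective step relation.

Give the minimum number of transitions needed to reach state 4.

Breadth-first toward 4:
  depth 0: {0}
  depth 1: {3}
  depth 2: {4}
4 enters at depth 2; path b·a

Answer: 2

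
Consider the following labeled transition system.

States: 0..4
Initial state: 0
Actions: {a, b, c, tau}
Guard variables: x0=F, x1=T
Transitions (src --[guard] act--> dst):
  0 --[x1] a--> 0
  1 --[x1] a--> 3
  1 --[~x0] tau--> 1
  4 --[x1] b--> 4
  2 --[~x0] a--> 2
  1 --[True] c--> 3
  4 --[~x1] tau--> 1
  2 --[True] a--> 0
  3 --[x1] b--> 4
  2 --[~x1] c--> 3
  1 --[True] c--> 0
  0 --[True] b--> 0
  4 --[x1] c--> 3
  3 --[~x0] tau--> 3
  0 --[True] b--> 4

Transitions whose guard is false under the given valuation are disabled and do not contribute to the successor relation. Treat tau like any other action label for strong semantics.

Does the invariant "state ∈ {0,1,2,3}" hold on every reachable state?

Answer: INVARIANT VIOLATED at state 4

Analysis:
Safe = {0,1,2,3}
R = {0,3,4}
  0: safe
  3: safe
  4: VIOLATES
witness against invariant: b → 4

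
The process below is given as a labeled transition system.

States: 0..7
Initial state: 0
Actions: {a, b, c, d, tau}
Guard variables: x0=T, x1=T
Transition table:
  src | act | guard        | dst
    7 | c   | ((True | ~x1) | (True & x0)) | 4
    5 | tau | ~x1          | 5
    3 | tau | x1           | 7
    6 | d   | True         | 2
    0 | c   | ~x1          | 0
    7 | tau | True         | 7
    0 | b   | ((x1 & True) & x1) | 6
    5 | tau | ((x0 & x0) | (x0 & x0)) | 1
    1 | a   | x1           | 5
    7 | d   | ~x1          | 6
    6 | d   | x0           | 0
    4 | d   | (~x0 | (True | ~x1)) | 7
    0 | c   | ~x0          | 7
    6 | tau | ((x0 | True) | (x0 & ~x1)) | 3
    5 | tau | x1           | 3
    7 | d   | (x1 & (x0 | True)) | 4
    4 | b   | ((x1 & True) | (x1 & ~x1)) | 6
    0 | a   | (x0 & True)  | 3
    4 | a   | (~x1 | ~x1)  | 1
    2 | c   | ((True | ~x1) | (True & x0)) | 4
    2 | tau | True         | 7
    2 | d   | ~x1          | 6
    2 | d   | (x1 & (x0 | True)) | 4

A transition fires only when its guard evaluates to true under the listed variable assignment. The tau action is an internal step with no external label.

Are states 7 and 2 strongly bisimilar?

Bisimulation quotient by refinement:
  round 0: {{0,1,2,3,4,5,6,7}}
  round 1: {{0},{1},{2,7},{3,5},{4},{6}}
  round 2: {{0},{1},{2,7},{3},{4},{5},{6}}
stable after 3 split(s): 7 block(s)
7∈{2,7}, 2∈{2,7}

Answer: BISIMILAR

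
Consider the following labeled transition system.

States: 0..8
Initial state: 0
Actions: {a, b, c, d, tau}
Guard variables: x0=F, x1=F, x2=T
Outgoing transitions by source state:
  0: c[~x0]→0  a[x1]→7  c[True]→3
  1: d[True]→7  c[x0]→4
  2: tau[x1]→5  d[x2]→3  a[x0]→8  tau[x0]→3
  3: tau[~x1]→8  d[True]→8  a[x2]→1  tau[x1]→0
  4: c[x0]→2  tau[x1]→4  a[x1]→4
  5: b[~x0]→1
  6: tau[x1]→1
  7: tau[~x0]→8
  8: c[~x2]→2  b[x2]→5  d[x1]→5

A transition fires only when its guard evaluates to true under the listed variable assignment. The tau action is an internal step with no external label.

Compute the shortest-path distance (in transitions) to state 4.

Answer: UNREACHABLE

Analysis:
Layered search for 4:
  depth 0: {0}
  depth 1: {3}
  depth 2: {1,8}
  depth 3: {5,7}
4 never appears.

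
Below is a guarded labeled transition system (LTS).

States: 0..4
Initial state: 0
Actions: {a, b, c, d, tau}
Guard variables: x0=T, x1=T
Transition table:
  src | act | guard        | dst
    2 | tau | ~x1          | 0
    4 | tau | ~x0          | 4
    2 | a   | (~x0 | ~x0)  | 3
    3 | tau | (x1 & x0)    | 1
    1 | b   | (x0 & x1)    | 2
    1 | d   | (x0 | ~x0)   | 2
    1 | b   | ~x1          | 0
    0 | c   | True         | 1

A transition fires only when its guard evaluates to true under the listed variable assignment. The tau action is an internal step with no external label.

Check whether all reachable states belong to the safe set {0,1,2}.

Safe = {0,1,2}
R = {0,1,2}
  0: ✓
  1: ✓
  2: ✓

Answer: INVARIANT HOLDS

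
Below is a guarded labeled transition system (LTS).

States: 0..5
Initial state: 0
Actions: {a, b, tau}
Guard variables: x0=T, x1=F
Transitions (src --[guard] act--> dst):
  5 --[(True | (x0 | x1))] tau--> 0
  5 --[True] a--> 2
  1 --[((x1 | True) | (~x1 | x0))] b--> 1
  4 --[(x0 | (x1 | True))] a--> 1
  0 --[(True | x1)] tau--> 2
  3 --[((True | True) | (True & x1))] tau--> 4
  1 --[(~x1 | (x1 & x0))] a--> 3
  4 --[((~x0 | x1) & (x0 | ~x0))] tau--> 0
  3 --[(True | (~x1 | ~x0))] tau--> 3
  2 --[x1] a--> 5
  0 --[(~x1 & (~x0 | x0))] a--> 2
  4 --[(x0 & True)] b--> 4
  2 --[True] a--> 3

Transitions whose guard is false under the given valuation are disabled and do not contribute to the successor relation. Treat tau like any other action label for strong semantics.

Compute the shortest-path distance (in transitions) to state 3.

Answer: 2

Analysis:
Layered search for 3:
  Layer 0: {0}
  Layer 1: {2}
  Layer 2: {3}
first hit 3 at d=2 via a·a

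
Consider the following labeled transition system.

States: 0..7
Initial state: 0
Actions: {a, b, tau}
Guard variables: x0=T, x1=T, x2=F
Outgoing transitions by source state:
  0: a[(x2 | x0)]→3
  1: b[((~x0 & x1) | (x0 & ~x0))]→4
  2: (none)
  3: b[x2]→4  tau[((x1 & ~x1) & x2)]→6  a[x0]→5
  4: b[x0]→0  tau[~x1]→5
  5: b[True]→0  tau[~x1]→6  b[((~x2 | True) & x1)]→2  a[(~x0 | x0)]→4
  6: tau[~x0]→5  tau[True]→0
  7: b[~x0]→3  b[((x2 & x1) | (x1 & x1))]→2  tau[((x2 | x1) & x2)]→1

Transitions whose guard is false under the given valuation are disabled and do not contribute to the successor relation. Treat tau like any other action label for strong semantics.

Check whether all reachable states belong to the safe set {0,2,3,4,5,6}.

Inv-set: {0,2,3,4,5,6}
R = {0,2,3,4,5}
  0: safe
  2: safe
  3: safe
  4: safe
  5: safe

Answer: INVARIANT HOLDS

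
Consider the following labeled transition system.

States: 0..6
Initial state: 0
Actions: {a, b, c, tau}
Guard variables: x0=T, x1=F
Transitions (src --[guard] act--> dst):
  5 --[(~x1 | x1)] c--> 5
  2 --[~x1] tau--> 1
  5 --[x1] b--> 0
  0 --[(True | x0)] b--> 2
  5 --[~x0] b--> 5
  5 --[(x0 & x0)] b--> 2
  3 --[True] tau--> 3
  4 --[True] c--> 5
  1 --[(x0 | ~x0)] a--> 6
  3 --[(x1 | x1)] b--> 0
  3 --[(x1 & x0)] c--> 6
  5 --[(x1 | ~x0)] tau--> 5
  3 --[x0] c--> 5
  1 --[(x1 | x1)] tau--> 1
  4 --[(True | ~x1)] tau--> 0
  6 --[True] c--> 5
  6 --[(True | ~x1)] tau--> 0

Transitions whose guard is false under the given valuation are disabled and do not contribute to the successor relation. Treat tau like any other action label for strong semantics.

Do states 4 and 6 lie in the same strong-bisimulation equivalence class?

Bisimulation quotient by refinement:
  π0 = {{0,1,2,3,4,5,6}}
  π1 = {{0},{1},{2},{3,4,6},{5}}
  π2 = {{0},{1},{2},{3},{4,6},{5}}
6 equivalence class(es) (converged in 3)
4∈{4,6}, 6∈{4,6}

Answer: BISIMILAR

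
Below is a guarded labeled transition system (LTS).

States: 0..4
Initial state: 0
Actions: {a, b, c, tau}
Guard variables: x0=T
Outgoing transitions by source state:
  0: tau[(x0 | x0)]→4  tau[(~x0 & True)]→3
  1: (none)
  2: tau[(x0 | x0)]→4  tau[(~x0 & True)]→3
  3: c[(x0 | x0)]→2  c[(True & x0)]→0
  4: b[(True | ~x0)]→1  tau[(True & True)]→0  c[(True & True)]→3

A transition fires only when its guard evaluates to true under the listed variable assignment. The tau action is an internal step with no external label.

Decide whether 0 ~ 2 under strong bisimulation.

Answer: BISIMILAR

Trace:
Bisimulation quotient by refinement:
  P[0] = {{0,1,2,3,4}}
  P[1] = {{0,2},{1},{3},{4}}
stable after 2 split(s): 4 block(s)
0∈{0,2}, 2∈{0,2}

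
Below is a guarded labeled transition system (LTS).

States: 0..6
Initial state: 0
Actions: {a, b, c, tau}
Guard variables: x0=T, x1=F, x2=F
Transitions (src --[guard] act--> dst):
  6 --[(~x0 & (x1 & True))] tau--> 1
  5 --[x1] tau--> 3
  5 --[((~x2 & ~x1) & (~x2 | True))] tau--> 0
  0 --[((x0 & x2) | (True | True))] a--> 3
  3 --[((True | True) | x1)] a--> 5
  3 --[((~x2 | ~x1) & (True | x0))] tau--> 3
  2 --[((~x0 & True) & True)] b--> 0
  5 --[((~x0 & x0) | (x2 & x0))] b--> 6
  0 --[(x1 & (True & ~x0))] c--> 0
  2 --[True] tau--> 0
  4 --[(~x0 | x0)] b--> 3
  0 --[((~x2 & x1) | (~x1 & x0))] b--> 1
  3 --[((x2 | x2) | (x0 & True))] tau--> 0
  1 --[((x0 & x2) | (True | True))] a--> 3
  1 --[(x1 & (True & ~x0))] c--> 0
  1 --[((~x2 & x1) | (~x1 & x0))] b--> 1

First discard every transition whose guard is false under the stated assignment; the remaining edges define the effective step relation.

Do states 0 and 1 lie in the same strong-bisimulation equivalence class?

Answer: BISIMILAR

Trace:
Bisimulation quotient by refinement:
  π0 = {{0,1,2,3,4,5,6}}
  π1 = {{0,1},{2,5},{3},{4},{6}}
Fixed point at round 2; 5 class(es).
[0]={0,1}  [1]={0,1}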